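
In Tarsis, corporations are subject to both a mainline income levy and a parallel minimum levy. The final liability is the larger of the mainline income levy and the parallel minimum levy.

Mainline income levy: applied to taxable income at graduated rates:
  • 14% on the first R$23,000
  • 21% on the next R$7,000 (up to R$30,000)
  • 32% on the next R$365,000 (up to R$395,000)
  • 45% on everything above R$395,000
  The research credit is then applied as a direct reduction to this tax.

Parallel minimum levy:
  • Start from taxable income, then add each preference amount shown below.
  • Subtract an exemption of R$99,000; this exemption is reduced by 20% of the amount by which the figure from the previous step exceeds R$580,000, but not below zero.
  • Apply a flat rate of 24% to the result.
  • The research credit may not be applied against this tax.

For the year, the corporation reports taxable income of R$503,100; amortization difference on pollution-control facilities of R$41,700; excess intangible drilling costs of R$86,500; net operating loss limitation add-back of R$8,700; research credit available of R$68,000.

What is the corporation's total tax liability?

R$132,720

Parallel minimum levy:
  Adjusted income: R$503,100 + R$41,700 + R$86,500 + R$8,700 = R$640,000
  Exemption: R$99,000 − 20% × (R$640,000 − R$580,000) = R$99,000 − R$12,000 = R$87,000
  Base: R$640,000 − R$87,000 = R$553,000
  R$553,000 × 24% = R$132,720

Mainline income levy:
  R$23,000 × 14% = R$3,220
  R$7,000 × 21% = R$1,470
  R$365,000 × 32% = R$116,800
  R$108,100 × 45% = R$48,645
  → R$170,135
  Less research credit R$68,000 → R$102,135

R$132,720 > R$102,135, so the parallel minimum levy is the binding amount.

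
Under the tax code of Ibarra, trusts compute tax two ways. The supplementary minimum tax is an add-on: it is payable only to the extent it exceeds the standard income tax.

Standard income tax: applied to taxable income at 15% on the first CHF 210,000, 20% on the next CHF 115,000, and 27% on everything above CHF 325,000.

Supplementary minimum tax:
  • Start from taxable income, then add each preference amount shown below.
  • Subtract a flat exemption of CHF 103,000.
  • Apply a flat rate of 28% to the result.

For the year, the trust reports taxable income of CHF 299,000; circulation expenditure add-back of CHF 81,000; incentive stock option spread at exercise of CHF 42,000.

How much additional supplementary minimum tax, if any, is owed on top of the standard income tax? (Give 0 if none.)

CHF 40,020

Supplementary minimum tax:
  Adjusted income: CHF 299,000 + CHF 81,000 + CHF 42,000 = CHF 422,000
  Less exemption CHF 103,000 → base CHF 319,000
  CHF 319,000 × 28% = CHF 89,320

Standard income tax:
  CHF 210,000 × 15% = CHF 31,500
  CHF 89,000 × 20% = CHF 17,800
  → CHF 49,300

Excess of supplementary minimum tax over standard income tax: CHF 89,320 − CHF 49,300 = CHF 40,020.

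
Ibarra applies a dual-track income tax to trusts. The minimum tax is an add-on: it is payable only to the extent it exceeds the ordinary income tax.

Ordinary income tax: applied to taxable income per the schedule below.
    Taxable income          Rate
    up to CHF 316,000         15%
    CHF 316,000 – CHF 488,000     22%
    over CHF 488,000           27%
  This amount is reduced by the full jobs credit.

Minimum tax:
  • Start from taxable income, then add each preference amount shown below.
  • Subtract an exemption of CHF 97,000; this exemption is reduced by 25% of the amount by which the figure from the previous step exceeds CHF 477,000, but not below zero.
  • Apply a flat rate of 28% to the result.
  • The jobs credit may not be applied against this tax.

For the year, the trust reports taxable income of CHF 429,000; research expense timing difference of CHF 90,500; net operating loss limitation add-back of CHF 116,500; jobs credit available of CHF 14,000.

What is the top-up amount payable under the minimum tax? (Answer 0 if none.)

Ordinary income tax:
  CHF 316,000 × 15% = CHF 47,400
  CHF 113,000 × 22% = CHF 24,860
  → CHF 72,260
  Less jobs credit CHF 14,000 → CHF 58,260

Minimum tax:
  Adjusted income: CHF 429,000 + CHF 90,500 + CHF 116,500 = CHF 636,000
  Exemption: CHF 97,000 − 25% × (CHF 636,000 − CHF 477,000) = CHF 97,000 − CHF 39,750 = CHF 57,250
  Base: CHF 636,000 − CHF 57,250 = CHF 578,750
  CHF 578,750 × 28% = CHF 162,050

Excess of minimum tax over ordinary income tax: CHF 162,050 − CHF 58,260 = CHF 103,790.

CHF 103,790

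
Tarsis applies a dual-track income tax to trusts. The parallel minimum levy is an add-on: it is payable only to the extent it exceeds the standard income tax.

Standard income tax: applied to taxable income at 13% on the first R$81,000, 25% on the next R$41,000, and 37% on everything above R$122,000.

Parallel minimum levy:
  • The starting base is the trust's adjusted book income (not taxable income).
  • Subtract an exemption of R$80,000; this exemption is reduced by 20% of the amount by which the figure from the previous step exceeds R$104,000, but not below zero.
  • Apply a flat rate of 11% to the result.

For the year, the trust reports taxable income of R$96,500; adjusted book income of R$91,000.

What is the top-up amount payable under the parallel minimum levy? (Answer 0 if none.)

R$0

Parallel minimum levy:
  Base (adjusted book income): R$91,000
  Exemption: R$91,000 ≤ R$104,000, so full R$80,000 applies
  Base: R$91,000 − R$80,000 = R$11,000
  R$11,000 × 11% = R$1,210

Standard income tax:
  R$81,000 × 13% = R$10,530
  R$15,500 × 25% = R$3,875
  → R$14,405

R$1,210 ≤ R$14,405, so no add-on is due.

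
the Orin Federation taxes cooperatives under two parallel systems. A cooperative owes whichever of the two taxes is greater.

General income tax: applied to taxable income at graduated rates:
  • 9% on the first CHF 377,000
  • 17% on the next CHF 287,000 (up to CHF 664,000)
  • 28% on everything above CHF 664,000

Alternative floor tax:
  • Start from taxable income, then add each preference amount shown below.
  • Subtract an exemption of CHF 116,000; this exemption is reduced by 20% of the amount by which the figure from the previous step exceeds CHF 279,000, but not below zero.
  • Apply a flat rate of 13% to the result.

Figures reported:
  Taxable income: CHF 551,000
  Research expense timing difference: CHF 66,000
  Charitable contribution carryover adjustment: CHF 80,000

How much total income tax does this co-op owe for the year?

General income tax:
  CHF 377,000 × 9% = CHF 33,930
  CHF 174,000 × 17% = CHF 29,580
  → CHF 63,510

Alternative floor tax:
  Adjusted income: CHF 551,000 + CHF 66,000 + CHF 80,000 = CHF 697,000
  Exemption: CHF 116,000 − 20% × (CHF 697,000 − CHF 279,000) = CHF 116,000 − CHF 83,600 = CHF 32,400
  Base: CHF 697,000 − CHF 32,400 = CHF 664,600
  CHF 664,600 × 13% = CHF 86,398

CHF 86,398 > CHF 63,510, so the alternative floor tax is the binding amount.

CHF 86,398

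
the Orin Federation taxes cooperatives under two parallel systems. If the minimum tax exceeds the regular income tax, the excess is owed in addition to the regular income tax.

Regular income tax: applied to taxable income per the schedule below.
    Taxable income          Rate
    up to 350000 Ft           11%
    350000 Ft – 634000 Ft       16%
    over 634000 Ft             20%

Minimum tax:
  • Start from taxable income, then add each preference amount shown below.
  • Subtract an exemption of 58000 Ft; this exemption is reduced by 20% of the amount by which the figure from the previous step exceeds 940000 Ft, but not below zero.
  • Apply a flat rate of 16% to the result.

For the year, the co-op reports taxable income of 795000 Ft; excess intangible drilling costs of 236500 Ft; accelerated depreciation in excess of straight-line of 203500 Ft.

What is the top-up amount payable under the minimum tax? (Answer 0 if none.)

81460 Ft

Regular income tax:
  350000 Ft × 11% = 38500 Ft
  284000 Ft × 16% = 45440 Ft
  161000 Ft × 20% = 32200 Ft
  → 116140 Ft

Minimum tax:
  Adjusted income: 795000 Ft + 236500 Ft + 203500 Ft = 1235000 Ft
  Exemption: 20% × (1235000 Ft − 940000 Ft) = 59000 Ft ≥ 58000 Ft, so the exemption is fully phased out
  Base: 1235000 Ft − 0 Ft = 1235000 Ft
  1235000 Ft × 16% = 197600 Ft

Excess of minimum tax over regular income tax: 197600 Ft − 116140 Ft = 81460 Ft.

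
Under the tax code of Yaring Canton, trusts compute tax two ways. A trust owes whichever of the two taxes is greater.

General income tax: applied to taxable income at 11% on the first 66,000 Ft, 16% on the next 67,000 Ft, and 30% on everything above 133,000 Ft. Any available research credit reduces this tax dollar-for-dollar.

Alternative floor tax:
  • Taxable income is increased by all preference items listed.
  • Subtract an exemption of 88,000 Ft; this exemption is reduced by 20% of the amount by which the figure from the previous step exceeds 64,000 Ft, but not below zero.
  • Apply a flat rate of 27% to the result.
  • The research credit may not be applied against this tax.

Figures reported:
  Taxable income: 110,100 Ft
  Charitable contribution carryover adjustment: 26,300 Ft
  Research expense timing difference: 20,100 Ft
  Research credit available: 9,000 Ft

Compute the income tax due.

General income tax:
  66,000 Ft × 11% = 7,260 Ft
  44,100 Ft × 16% = 7,056 Ft
  → 14,316 Ft
  Less research credit 9,000 Ft → 5,316 Ft

Alternative floor tax:
  Adjusted income: 110,100 Ft + 26,300 Ft + 20,100 Ft = 156,500 Ft
  Exemption: 88,000 Ft − 20% × (156,500 Ft − 64,000 Ft) = 88,000 Ft − 18,500 Ft = 69,500 Ft
  Base: 156,500 Ft − 69,500 Ft = 87,000 Ft
  87,000 Ft × 27% = 23,490 Ft

23,490 Ft > 5,316 Ft, so the alternative floor tax is the binding amount.

23,490 Ft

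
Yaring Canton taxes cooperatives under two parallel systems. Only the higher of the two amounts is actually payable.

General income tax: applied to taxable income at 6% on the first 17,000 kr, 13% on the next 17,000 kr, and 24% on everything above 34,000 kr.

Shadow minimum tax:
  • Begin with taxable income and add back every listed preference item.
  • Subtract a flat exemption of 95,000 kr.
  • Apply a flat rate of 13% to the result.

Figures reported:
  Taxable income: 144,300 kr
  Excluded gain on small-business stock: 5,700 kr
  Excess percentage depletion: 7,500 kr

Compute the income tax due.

29,702 kr

Shadow minimum tax:
  Adjusted income: 144,300 kr + 5,700 kr + 7,500 kr = 157,500 kr
  Less exemption 95,000 kr → base 62,500 kr
  62,500 kr × 13% = 8,125 kr

General income tax:
  17,000 kr × 6% = 1,020 kr
  17,000 kr × 13% = 2,210 kr
  110,300 kr × 24% = 26,472 kr
  → 29,702 kr

29,702 kr > 8,125 kr, so the general income tax governs.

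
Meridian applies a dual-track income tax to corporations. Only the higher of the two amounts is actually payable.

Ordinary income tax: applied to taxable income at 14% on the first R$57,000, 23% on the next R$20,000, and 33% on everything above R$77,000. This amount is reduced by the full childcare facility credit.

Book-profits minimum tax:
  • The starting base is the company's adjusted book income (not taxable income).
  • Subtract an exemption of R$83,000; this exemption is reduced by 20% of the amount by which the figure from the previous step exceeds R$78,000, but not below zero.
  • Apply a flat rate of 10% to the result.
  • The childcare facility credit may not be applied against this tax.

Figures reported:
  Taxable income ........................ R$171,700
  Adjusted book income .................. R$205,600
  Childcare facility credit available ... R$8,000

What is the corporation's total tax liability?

R$35,831

Ordinary income tax:
  R$57,000 × 14% = R$7,980
  R$20,000 × 23% = R$4,600
  R$94,700 × 33% = R$31,251
  → R$43,831
  Less childcare facility credit R$8,000 → R$35,831

Book-profits minimum tax:
  Base (adjusted book income): R$205,600
  Exemption: R$83,000 − 20% × (R$205,600 − R$78,000) = R$83,000 − R$25,520 = R$57,480
  Base: R$205,600 − R$57,480 = R$148,120
  R$148,120 × 10% = R$14,812

R$35,831 > R$14,812, so the ordinary income tax governs.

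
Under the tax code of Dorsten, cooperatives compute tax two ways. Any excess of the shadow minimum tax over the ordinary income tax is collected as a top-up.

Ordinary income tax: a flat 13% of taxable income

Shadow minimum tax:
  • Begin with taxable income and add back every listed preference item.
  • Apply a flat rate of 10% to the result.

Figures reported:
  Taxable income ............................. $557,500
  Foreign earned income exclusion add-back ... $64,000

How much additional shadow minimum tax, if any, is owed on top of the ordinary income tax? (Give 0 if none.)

Ordinary income tax:
  $557,500 × 13% = $72,475

Shadow minimum tax:
  Adjusted income: $557,500 + $64,000 = $621,500
  $621,500 × 10% = $62,150

$62,150 ≤ $72,475, so no add-on is due.

$0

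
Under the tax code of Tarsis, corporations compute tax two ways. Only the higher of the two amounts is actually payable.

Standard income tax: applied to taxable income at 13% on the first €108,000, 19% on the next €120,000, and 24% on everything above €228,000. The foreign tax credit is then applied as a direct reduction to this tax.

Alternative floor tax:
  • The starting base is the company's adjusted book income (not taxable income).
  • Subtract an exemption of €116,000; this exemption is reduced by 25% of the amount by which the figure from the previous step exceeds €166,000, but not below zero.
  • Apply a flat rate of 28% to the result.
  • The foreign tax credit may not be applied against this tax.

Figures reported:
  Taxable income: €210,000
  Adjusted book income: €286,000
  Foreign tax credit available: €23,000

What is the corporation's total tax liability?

€56,000

Standard income tax:
  €108,000 × 13% = €14,040
  €102,000 × 19% = €19,380
  → €33,420
  Less foreign tax credit €23,000 → €10,420

Alternative floor tax:
  Base (adjusted book income): €286,000
  Exemption: €116,000 − 25% × (€286,000 − €166,000) = €116,000 − €30,000 = €86,000
  Base: €286,000 − €86,000 = €200,000
  €200,000 × 28% = €56,000

€56,000 > €10,420, so the alternative floor tax is the binding amount.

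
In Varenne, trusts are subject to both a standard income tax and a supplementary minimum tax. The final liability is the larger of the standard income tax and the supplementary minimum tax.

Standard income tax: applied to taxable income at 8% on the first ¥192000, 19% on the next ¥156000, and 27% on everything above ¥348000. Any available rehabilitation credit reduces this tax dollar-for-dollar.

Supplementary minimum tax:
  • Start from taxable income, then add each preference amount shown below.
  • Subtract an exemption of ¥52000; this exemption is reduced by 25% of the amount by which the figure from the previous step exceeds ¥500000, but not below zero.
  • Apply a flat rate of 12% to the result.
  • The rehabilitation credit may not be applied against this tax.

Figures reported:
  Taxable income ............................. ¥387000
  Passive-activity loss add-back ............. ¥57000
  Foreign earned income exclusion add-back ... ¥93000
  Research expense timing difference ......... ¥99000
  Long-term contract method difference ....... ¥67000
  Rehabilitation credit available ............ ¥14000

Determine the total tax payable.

Supplementary minimum tax:
  Adjusted income: ¥387000 + ¥57000 + ¥93000 + ¥99000 + ¥67000 = ¥703000
  Exemption: ¥52000 − 25% × (¥703000 − ¥500000) = ¥52000 − ¥50750 = ¥1250
  Base: ¥703000 − ¥1250 = ¥701750
  ¥701750 × 12% = ¥84210

Standard income tax:
  ¥192000 × 8% = ¥15360
  ¥156000 × 19% = ¥29640
  ¥39000 × 27% = ¥10530
  → ¥55530
  Less rehabilitation credit ¥14000 → ¥41530

¥84210 > ¥41530, so the supplementary minimum tax is the binding amount.

¥84210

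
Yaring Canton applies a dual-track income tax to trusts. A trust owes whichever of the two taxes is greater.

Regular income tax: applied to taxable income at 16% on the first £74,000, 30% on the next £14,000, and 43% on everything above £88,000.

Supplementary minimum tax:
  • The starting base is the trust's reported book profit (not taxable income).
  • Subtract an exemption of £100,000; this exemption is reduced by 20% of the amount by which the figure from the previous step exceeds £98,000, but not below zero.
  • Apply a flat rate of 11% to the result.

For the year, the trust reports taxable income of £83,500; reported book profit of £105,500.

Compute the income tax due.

£14,690

Supplementary minimum tax:
  Base (reported book profit): £105,500
  Exemption: £100,000 − 20% × (£105,500 − £98,000) = £100,000 − £1,500 = £98,500
  Base: £105,500 − £98,500 = £7,000
  £7,000 × 11% = £770

Regular income tax:
  £74,000 × 16% = £11,840
  £9,500 × 30% = £2,850
  → £14,690

£14,690 > £770, so the regular income tax governs.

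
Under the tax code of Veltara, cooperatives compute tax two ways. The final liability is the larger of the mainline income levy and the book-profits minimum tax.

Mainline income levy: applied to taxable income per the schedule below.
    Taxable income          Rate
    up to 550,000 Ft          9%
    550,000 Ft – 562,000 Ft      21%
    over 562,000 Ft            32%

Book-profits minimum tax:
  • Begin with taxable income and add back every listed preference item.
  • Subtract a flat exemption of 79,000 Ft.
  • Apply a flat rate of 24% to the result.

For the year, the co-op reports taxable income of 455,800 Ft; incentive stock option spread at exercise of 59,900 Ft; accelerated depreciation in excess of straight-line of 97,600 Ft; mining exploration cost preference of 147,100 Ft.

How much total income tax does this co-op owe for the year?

163,536 Ft

Mainline income levy:
  455,800 Ft × 9% = 41,022 Ft

Book-profits minimum tax:
  Adjusted income: 455,800 Ft + 59,900 Ft + 97,600 Ft + 147,100 Ft = 760,400 Ft
  Less exemption 79,000 Ft → base 681,400 Ft
  681,400 Ft × 24% = 163,536 Ft

163,536 Ft > 41,022 Ft, so the book-profits minimum tax is the binding amount.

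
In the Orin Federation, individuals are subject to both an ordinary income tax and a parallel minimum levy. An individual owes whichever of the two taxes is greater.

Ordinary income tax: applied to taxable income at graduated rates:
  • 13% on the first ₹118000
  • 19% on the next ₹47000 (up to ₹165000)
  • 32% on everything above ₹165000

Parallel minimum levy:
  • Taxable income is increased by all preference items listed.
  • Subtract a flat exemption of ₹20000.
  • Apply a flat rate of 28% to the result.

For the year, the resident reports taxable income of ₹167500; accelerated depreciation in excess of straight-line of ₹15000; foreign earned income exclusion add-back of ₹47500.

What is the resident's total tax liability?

₹58800

Parallel minimum levy:
  Adjusted income: ₹167500 + ₹15000 + ₹47500 = ₹230000
  Less exemption ₹20000 → base ₹210000
  ₹210000 × 28% = ₹58800

Ordinary income tax:
  ₹118000 × 13% = ₹15340
  ₹47000 × 19% = ₹8930
  ₹2500 × 32% = ₹800
  → ₹25070

₹58800 > ₹25070, so the parallel minimum levy is the binding amount.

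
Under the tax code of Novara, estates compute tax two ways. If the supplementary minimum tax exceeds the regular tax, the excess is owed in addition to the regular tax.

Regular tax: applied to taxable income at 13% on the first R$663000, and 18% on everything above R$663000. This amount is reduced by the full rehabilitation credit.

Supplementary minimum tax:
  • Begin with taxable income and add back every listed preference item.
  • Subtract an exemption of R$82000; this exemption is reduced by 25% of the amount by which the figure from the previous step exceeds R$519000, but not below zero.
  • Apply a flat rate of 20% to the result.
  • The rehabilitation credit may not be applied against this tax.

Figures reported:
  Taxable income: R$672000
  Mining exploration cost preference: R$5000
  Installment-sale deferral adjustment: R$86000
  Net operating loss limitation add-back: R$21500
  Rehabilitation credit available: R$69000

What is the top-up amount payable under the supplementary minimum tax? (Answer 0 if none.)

Regular tax:
  R$663000 × 13% = R$86190
  R$9000 × 18% = R$1620
  → R$87810
  Less rehabilitation credit R$69000 → R$18810

Supplementary minimum tax:
  Adjusted income: R$672000 + R$5000 + R$86000 + R$21500 = R$784500
  Exemption: R$82000 − 25% × (R$784500 − R$519000) = R$82000 − R$66375 = R$15625
  Base: R$784500 − R$15625 = R$768875
  R$768875 × 20% = R$153775

Excess of supplementary minimum tax over regular tax: R$153775 − R$18810 = R$134965.

R$134965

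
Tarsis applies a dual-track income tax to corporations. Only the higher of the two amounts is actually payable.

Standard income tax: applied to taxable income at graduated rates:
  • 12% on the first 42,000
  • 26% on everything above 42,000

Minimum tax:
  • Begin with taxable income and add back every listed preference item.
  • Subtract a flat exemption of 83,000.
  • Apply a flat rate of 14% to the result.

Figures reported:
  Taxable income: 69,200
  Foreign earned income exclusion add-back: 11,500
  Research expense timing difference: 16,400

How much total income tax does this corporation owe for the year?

12,112

Minimum tax:
  Adjusted income: 69,200 + 11,500 + 16,400 = 97,100
  Less exemption 83,000 → base 14,100
  14,100 × 14% = 1,974

Standard income tax:
  42,000 × 12% = 5,040
  27,200 × 26% = 7,072
  → 12,112

12,112 > 1,974, so the standard income tax governs.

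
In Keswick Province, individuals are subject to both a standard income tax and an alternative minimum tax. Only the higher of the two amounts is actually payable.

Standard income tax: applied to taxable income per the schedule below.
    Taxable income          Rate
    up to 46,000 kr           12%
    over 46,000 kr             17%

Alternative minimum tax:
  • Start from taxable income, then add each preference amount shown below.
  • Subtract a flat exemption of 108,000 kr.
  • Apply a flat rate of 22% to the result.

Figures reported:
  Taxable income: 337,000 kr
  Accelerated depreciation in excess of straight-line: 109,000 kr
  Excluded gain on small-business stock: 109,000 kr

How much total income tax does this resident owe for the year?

98,340 kr

Standard income tax:
  46,000 kr × 12% = 5,520 kr
  291,000 kr × 17% = 49,470 kr
  → 54,990 kr

Alternative minimum tax:
  Adjusted income: 337,000 kr + 109,000 kr + 109,000 kr = 555,000 kr
  Less exemption 108,000 kr → base 447,000 kr
  447,000 kr × 22% = 98,340 kr

98,340 kr > 54,990 kr, so the alternative minimum tax is the binding amount.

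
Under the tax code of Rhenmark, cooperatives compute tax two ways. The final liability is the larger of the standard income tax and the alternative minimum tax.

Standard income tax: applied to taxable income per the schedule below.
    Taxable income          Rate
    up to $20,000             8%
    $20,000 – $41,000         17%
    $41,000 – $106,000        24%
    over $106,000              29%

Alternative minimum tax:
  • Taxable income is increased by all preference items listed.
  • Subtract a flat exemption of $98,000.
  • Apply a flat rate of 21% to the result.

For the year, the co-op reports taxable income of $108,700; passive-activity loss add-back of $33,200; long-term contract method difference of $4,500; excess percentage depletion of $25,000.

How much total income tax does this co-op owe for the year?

Alternative minimum tax:
  Adjusted income: $108,700 + $33,200 + $4,500 + $25,000 = $171,400
  Less exemption $98,000 → base $73,400
  $73,400 × 21% = $15,414

Standard income tax:
  $20,000 × 8% = $1,600
  $21,000 × 17% = $3,570
  $65,000 × 24% = $15,600
  $2,700 × 29% = $783
  → $21,553

$21,553 > $15,414, so the standard income tax governs.

$21,553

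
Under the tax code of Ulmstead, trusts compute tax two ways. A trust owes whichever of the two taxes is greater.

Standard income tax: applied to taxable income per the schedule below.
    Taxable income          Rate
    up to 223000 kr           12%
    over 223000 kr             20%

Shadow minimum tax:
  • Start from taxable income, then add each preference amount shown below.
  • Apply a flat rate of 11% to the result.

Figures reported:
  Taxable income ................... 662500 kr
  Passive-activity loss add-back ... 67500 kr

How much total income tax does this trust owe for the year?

Shadow minimum tax:
  Adjusted income: 662500 kr + 67500 kr = 730000 kr
  730000 kr × 11% = 80300 kr

Standard income tax:
  223000 kr × 12% = 26760 kr
  439500 kr × 20% = 87900 kr
  → 114660 kr

114660 kr > 80300 kr, so the standard income tax governs.

114660 kr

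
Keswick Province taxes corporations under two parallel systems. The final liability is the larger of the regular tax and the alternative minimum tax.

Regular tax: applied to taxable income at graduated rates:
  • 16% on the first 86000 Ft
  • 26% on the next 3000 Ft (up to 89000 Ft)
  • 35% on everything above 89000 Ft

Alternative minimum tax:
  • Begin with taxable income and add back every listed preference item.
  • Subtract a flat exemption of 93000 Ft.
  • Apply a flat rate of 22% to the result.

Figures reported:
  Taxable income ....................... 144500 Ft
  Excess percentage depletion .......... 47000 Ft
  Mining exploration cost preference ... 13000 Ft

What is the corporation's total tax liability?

33965 Ft

Regular tax:
  86000 Ft × 16% = 13760 Ft
  3000 Ft × 26% = 780 Ft
  55500 Ft × 35% = 19425 Ft
  → 33965 Ft

Alternative minimum tax:
  Adjusted income: 144500 Ft + 47000 Ft + 13000 Ft = 204500 Ft
  Less exemption 93000 Ft → base 111500 Ft
  111500 Ft × 22% = 24530 Ft

33965 Ft > 24530 Ft, so the regular tax governs.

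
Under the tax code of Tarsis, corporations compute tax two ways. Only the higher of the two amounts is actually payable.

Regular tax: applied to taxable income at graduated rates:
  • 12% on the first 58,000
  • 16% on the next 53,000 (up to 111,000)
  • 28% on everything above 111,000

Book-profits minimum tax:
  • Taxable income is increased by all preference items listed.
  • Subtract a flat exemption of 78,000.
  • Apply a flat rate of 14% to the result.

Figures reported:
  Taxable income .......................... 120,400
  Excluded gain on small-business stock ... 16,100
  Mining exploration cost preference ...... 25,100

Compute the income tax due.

Book-profits minimum tax:
  Adjusted income: 120,400 + 16,100 + 25,100 = 161,600
  Less exemption 78,000 → base 83,600
  83,600 × 14% = 11,704

Regular tax:
  58,000 × 12% = 6,960
  53,000 × 16% = 8,480
  9,400 × 28% = 2,632
  → 18,072

18,072 > 11,704, so the regular tax governs.

18,072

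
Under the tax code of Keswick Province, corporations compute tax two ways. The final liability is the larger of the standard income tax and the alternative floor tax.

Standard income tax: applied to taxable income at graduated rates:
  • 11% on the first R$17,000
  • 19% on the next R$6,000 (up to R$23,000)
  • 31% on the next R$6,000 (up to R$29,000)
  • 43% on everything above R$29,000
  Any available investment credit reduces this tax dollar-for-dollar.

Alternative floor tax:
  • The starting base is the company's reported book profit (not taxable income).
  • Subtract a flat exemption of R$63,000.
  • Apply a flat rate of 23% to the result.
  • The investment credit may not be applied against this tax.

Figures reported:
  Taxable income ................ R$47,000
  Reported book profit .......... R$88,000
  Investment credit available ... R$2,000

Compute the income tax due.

Alternative floor tax:
  Base (reported book profit): R$88,000
  Less exemption R$63,000 → base R$25,000
  R$25,000 × 23% = R$5,750

Standard income tax:
  R$17,000 × 11% = R$1,870
  R$6,000 × 19% = R$1,140
  R$6,000 × 31% = R$1,860
  R$18,000 × 43% = R$7,740
  → R$12,610
  Less investment credit R$2,000 → R$10,610

R$10,610 > R$5,750, so the standard income tax governs.

R$10,610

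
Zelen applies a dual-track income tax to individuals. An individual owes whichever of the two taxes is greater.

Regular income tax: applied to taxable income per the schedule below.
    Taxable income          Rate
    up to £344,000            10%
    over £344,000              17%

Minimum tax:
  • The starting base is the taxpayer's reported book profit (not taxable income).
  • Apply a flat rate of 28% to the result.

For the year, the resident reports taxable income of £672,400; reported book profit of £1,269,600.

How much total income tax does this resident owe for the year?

Regular income tax:
  £344,000 × 10% = £34,400
  £328,400 × 17% = £55,828
  → £90,228

Minimum tax:
  Base (reported book profit): £1,269,600
  £1,269,600 × 28% = £355,488

£355,488 > £90,228, so the minimum tax is the binding amount.

£355,488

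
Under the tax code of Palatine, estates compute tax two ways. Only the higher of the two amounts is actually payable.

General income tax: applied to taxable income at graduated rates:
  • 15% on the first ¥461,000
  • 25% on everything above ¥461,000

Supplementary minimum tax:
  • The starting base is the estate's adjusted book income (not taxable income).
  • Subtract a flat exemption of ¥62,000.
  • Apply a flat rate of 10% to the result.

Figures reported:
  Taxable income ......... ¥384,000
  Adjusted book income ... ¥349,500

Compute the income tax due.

Supplementary minimum tax:
  Base (adjusted book income): ¥349,500
  Less exemption ¥62,000 → base ¥287,500
  ¥287,500 × 10% = ¥28,750

General income tax:
  ¥384,000 × 15% = ¥57,600

¥57,600 > ¥28,750, so the general income tax governs.

¥57,600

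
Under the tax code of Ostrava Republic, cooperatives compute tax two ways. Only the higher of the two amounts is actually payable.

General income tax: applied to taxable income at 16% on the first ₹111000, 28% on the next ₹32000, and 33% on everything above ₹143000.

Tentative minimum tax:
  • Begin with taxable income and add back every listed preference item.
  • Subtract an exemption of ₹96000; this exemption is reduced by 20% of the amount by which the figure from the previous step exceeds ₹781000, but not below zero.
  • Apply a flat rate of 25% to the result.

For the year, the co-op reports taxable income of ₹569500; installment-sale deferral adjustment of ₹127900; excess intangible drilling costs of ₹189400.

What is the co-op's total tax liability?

₹202990

Tentative minimum tax:
  Adjusted income: ₹569500 + ₹127900 + ₹189400 = ₹886800
  Exemption: ₹96000 − 20% × (₹886800 − ₹781000) = ₹96000 − ₹21160 = ₹74840
  Base: ₹886800 − ₹74840 = ₹811960
  ₹811960 × 25% = ₹202990

General income tax:
  ₹111000 × 16% = ₹17760
  ₹32000 × 28% = ₹8960
  ₹426500 × 33% = ₹140745
  → ₹167465

₹202990 > ₹167465, so the tentative minimum tax is the binding amount.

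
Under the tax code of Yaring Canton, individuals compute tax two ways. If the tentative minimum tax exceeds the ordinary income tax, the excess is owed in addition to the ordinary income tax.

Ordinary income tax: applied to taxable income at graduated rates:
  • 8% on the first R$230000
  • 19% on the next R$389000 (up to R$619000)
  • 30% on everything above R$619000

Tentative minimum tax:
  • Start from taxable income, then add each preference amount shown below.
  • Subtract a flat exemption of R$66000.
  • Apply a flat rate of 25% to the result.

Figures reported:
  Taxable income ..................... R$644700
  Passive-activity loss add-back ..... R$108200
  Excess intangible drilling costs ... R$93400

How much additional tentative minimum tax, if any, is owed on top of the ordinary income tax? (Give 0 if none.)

R$95055

Ordinary income tax:
  R$230000 × 8% = R$18400
  R$389000 × 19% = R$73910
  R$25700 × 30% = R$7710
  → R$100020

Tentative minimum tax:
  Adjusted income: R$644700 + R$108200 + R$93400 = R$846300
  Less exemption R$66000 → base R$780300
  R$780300 × 25% = R$195075

Excess of tentative minimum tax over ordinary income tax: R$195075 − R$100020 = R$95055.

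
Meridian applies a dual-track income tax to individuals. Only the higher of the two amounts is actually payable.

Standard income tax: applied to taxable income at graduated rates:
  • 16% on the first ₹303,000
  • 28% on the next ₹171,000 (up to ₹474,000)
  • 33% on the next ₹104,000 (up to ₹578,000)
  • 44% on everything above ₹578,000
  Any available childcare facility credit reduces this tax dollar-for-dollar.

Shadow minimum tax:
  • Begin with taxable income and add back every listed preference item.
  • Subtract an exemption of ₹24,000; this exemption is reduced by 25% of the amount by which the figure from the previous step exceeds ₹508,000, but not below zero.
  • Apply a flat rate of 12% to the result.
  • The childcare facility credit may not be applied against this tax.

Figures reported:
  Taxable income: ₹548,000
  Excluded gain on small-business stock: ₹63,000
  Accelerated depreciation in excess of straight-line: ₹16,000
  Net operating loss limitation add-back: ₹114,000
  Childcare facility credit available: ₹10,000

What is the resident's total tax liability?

₹110,780

Standard income tax:
  ₹303,000 × 16% = ₹48,480
  ₹171,000 × 28% = ₹47,880
  ₹74,000 × 33% = ₹24,420
  → ₹120,780
  Less childcare facility credit ₹10,000 → ₹110,780

Shadow minimum tax:
  Adjusted income: ₹548,000 + ₹63,000 + ₹16,000 + ₹114,000 = ₹741,000
  Exemption: 25% × (₹741,000 − ₹508,000) = ₹58,250 ≥ ₹24,000, so the exemption is fully phased out
  Base: ₹741,000 − ₹0 = ₹741,000
  ₹741,000 × 12% = ₹88,920

₹110,780 > ₹88,920, so the standard income tax governs.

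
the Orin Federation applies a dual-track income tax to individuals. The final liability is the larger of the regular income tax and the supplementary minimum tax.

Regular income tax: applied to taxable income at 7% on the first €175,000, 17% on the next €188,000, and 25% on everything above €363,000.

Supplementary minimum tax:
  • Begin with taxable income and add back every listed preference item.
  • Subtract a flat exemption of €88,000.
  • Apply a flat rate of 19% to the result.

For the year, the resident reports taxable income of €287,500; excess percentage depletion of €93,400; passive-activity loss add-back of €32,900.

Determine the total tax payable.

Regular income tax:
  €175,000 × 7% = €12,250
  €112,500 × 17% = €19,125
  → €31,375

Supplementary minimum tax:
  Adjusted income: €287,500 + €93,400 + €32,900 = €413,800
  Less exemption €88,000 → base €325,800
  €325,800 × 19% = €61,902

€61,902 > €31,375, so the supplementary minimum tax is the binding amount.

€61,902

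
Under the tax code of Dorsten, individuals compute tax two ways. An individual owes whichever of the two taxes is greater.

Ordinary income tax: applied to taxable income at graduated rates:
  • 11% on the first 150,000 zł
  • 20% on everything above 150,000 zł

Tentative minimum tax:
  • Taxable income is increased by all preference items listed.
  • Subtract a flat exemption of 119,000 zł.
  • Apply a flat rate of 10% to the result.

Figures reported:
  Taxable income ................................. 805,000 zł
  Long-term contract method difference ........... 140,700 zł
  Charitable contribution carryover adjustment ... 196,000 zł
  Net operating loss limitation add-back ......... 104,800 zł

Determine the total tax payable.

147,500 zł

Tentative minimum tax:
  Adjusted income: 805,000 zł + 140,700 zł + 196,000 zł + 104,800 zł = 1,246,500 zł
  Less exemption 119,000 zł → base 1,127,500 zł
  1,127,500 zł × 10% = 112,750 zł

Ordinary income tax:
  150,000 zł × 11% = 16,500 zł
  655,000 zł × 20% = 131,000 zł
  → 147,500 zł

147,500 zł > 112,750 zł, so the ordinary income tax governs.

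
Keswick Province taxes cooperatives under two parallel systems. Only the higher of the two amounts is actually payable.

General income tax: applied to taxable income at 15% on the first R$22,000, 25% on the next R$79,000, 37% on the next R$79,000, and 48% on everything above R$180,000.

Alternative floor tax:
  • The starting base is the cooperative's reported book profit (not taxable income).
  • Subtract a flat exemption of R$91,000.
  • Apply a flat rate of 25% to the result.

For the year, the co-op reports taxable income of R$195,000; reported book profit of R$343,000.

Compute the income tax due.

R$63,000

General income tax:
  R$22,000 × 15% = R$3,300
  R$79,000 × 25% = R$19,750
  R$79,000 × 37% = R$29,230
  R$15,000 × 48% = R$7,200
  → R$59,480

Alternative floor tax:
  Base (reported book profit): R$343,000
  Less exemption R$91,000 → base R$252,000
  R$252,000 × 25% = R$63,000

R$63,000 > R$59,480, so the alternative floor tax is the binding amount.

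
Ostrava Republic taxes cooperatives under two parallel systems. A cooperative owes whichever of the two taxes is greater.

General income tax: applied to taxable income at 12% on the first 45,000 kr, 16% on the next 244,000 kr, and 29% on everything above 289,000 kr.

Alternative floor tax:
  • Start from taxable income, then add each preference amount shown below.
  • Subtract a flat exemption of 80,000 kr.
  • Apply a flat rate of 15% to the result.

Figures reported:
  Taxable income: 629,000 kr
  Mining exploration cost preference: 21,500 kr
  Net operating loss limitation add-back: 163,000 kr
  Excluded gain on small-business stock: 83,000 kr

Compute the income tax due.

Alternative floor tax:
  Adjusted income: 629,000 kr + 21,500 kr + 163,000 kr + 83,000 kr = 896,500 kr
  Less exemption 80,000 kr → base 816,500 kr
  816,500 kr × 15% = 122,475 kr

General income tax:
  45,000 kr × 12% = 5,400 kr
  244,000 kr × 16% = 39,040 kr
  340,000 kr × 29% = 98,600 kr
  → 143,040 kr

143,040 kr > 122,475 kr, so the general income tax governs.

143,040 kr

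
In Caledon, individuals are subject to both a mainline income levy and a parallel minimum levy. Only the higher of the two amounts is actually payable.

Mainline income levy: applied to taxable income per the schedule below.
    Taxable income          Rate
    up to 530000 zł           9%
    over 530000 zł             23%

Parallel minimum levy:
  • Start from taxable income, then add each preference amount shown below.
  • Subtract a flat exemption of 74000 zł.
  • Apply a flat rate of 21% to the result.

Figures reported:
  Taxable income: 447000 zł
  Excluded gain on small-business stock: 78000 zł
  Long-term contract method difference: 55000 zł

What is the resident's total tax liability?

Parallel minimum levy:
  Adjusted income: 447000 zł + 78000 zł + 55000 zł = 580000 zł
  Less exemption 74000 zł → base 506000 zł
  506000 zł × 21% = 106260 zł

Mainline income levy:
  447000 zł × 9% = 40230 zł

106260 zł > 40230 zł, so the parallel minimum levy is the binding amount.

106260 zł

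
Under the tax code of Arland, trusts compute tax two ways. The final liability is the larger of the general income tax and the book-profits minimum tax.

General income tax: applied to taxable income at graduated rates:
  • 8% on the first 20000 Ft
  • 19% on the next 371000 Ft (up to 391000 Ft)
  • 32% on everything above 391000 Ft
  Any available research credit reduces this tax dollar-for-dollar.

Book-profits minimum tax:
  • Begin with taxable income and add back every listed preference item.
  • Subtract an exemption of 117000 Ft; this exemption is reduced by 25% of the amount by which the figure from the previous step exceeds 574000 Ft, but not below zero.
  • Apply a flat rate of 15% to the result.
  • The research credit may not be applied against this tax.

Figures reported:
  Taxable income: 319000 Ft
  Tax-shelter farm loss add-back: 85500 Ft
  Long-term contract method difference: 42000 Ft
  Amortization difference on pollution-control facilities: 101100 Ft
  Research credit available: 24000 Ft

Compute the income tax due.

64590 Ft

Book-profits minimum tax:
  Adjusted income: 319000 Ft + 85500 Ft + 42000 Ft + 101100 Ft = 547600 Ft
  Exemption: 547600 Ft ≤ 574000 Ft, so full 117000 Ft applies
  Base: 547600 Ft − 117000 Ft = 430600 Ft
  430600 Ft × 15% = 64590 Ft

General income tax:
  20000 Ft × 8% = 1600 Ft
  299000 Ft × 19% = 56810 Ft
  → 58410 Ft
  Less research credit 24000 Ft → 34410 Ft

64590 Ft > 34410 Ft, so the book-profits minimum tax is the binding amount.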